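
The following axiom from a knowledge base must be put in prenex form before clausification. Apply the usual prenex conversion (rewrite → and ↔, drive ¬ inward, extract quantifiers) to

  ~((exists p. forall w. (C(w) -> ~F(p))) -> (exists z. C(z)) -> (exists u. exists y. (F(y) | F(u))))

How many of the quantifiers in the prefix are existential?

First replace A → B with ¬A ∨ B.
  ~(~(exists p. forall w. (~C(w) | ~F(p))) | ~(exists z. C(z)) | (exists u. exists y. (F(y) | F(u))))
Drive negations inward (¬∀x A ≡ ∃x ¬A, ¬∃x A ≡ ∀x ¬A, De Morgan for ∧/∨):
  (exists p. forall w. (~C(w) | ~F(p))) & (exists z. C(z)) & (forall u. forall y. (~F(y) & ~F(u)))
All bound variables are already distinct, so no renaming is needed.
Finally move all quantifiers to the prefix:
  exists p. forall w. exists z. forall u. forall y. ((~C(w) | ~F(p)) & C(z) & ~F(y) & ~F(u))
The prefix is exists p forall w exists z forall u forall y: 3 universal, 2 existential.

2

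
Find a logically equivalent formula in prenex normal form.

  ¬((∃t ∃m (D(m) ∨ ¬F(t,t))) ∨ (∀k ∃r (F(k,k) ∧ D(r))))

Move each ¬ inward, flipping quantifiers it crosses:
  (∀t ∀m (¬D(m) ∧ F(t,t))) ∧ (∃k ∀r (¬F(k,k) ∨ ¬D(r)))
Extract every quantifier outward, since the variables are now distinct and don't occur free across branches:
  ∀t ∀m ∃k ∀r (¬D(m) ∧ F(t,t) ∧ (¬F(k,k) ∨ ¬D(r)))

∀t ∀m ∃k ∀r (¬D(m) ∧ F(t,t) ∧ (¬F(k,k) ∨ ¬D(r)))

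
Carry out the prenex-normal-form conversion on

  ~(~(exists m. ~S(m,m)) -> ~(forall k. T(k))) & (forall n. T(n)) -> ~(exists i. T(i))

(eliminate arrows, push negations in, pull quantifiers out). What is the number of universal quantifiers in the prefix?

Rewrite implications/biconditionals: A → B as ¬A ∨ B.
  ~(~(~~(exists m. ~S(m,m)) | ~(forall k. T(k))) & (forall n. T(n))) | ~(exists i. T(i))
Move each ¬ inward, flipping quantifiers it crosses:
  (exists m. ~S(m,m)) | (exists k. ~T(k)) | (exists n. ~T(n)) | (forall i. ~T(i))
Extract every quantifier outward, since the variables are now distinct and don't occur free across branches:
  exists m. exists k. exists n. forall i. (~S(m,m) | ~T(k) | ~T(n) | ~T(i))
The prefix is exists m exists k exists n forall i: 1 universal, 3 existential.

1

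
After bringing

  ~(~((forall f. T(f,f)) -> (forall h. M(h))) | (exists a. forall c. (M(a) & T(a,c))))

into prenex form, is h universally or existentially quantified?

universal

Eliminate → and ↔ using ¬ and ∨.
  ~(~(~(forall f. T(f,f)) | (forall h. M(h))) | (exists a. forall c. (M(a) & T(a,c))))
Move each ¬ inward, flipping quantifiers it crosses:
  ((exists f. ~T(f,f)) | (forall h. M(h))) & (forall a. exists c. (~M(a) | ~T(a,c)))
Pull the quantifiers to the front (each side's bound variable is not free in the other side):
  exists f. forall h. forall a. exists c. ((~T(f,f) | M(h)) & (~M(a) | ~T(a,c)))
The quantifier forall h sits under an even number of negations (counting the antecedent side of each →), so it remains universal.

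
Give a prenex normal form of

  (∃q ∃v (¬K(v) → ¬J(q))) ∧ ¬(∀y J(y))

∃q ∃v ∃y ((K(v) ∨ ¬J(q)) ∧ ¬J(y))

Eliminate → and ↔ using ¬ and ∨.
  (∃q ∃v (¬¬K(v) ∨ ¬J(q))) ∧ ¬(∀y J(y))
Push ¬ through the quantifiers and connectives to reach negation normal form:
  (∃q ∃v (K(v) ∨ ¬J(q))) ∧ (∃y ¬J(y))
Finally move all quantifiers to the prefix:
  ∃q ∃v ∃y ((K(v) ∨ ¬J(q)) ∧ ¬J(y))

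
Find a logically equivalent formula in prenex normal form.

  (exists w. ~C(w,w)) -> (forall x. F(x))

Rewrite implications/biconditionals: A → B as ¬A ∨ B.
  ~(exists w. ~C(w,w)) | (forall x. F(x))
Drive negations inward (¬∀x A ≡ ∃x ¬A, ¬∃x A ≡ ∀x ¬A, De Morgan for ∧/∨):
  (forall w. C(w,w)) | (forall x. F(x))
All bound variables are already distinct, so no renaming is needed.
Extract every quantifier outward, since the variables are now distinct and don't occur free across branches:
  forall w. forall x. (C(w,w) | F(x))

forall w. forall x. (C(w,w) | F(x))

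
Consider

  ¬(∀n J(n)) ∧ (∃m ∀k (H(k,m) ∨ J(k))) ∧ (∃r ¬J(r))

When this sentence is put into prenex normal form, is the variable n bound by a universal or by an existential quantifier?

existential

Drive negations inward (¬∀x A ≡ ∃x ¬A, ¬∃x A ≡ ∀x ¬A, De Morgan for ∧/∨):
  (∃n ¬J(n)) ∧ (∃m ∀k (H(k,m) ∨ J(k))) ∧ (∃r ¬J(r))
All bound variables are already distinct, so no renaming is needed.
Extract every quantifier outward, since the variables are now distinct and don't occur free across branches:
  ∃n ∃m ∀k ∃r (¬J(n) ∧ (H(k,m) ∨ J(k)) ∧ ¬J(r))
The quantifier ∀n sits under an odd number of negations, so it flips to ∃n.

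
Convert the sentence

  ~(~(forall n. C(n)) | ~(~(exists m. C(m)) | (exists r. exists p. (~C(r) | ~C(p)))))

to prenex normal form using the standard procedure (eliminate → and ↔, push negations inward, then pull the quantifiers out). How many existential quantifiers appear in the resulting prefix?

2

Drive negations inward (¬∀x A ≡ ∃x ¬A, ¬∃x A ≡ ∀x ¬A, De Morgan for ∧/∨):
  (forall n. C(n)) & ((forall m. ~C(m)) | (exists r. exists p. (~C(r) | ~C(p))))
All bound variables are already distinct, so no renaming is needed.
Extract every quantifier outward, since the variables are now distinct and don't occur free across branches:
  forall n. forall m. exists r. exists p. (C(n) & (~C(m) | ~C(r) | ~C(p)))
The prefix is forall n forall m exists r exists p: 2 universal, 2 existential.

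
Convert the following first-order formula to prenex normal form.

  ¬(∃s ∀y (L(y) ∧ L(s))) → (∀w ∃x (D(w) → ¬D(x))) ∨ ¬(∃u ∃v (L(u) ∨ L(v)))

∃s ∀y ∀w ∃x ∀u ∀v (L(y) ∧ L(s) ∨ ¬D(w) ∨ ¬D(x) ∨ ¬L(u) ∧ ¬L(v))

Eliminate → and ↔ using ¬ and ∨.
  ¬¬(∃s ∀y (L(y) ∧ L(s))) ∨ (∀w ∃x (¬D(w) ∨ ¬D(x))) ∨ ¬(∃u ∃v (L(u) ∨ L(v)))
Drive negations inward (¬∀x A ≡ ∃x ¬A, ¬∃x A ≡ ∀x ¬A, De Morgan for ∧/∨):
  (∃s ∀y (L(y) ∧ L(s))) ∨ (∀w ∃x (¬D(w) ∨ ¬D(x))) ∨ (∀u ∀v (¬L(u) ∧ ¬L(v)))
Pull the quantifiers to the front (each side's bound variable is not free in the other side):
  ∃s ∀y ∀w ∃x ∀u ∀v (L(y) ∧ L(s) ∨ ¬D(w) ∨ ¬D(x) ∨ ¬L(u) ∧ ¬L(v))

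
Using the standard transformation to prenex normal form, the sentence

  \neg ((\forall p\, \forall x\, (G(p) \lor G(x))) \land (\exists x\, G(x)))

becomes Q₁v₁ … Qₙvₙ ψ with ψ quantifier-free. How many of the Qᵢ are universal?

1

Drive negations inward (¬∀x A ≡ ∃x ¬A, ¬∃x A ≡ ∀x ¬A, De Morgan for ∧/∨):
  (\exists p\, \exists x\, (\neg G(p) \land \neg G(x))) \lor (\forall x\, \neg G(x))
Give each quantifier a distinct variable: x↦v.
  (\exists p\, \exists x\, (\neg G(p) \land \neg G(x))) \lor (\forall v\, \neg G(v))
Finally move all quantifiers to the prefix:
  \exists p\, \exists x\, \forall v\, (\neg G(p) \land \neg G(x) \lor \neg G(v))
The prefix is \exists p \exists x \forall v: 1 universal, 2 existential.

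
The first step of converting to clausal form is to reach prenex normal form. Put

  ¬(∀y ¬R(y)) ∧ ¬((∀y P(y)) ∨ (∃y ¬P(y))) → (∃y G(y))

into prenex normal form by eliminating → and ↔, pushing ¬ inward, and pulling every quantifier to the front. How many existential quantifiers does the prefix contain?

First replace A → B with ¬A ∨ B.
  ¬(¬(∀y ¬R(y)) ∧ ¬((∀y P(y)) ∨ (∃y ¬P(y)))) ∨ (∃y G(y))
Drive negations inward (¬∀x A ≡ ∃x ¬A, ¬∃x A ≡ ∀x ¬A, De Morgan for ∧/∨):
  (∀y ¬R(y)) ∨ (∀y P(y)) ∨ (∃y ¬P(y)) ∨ (∃y G(y))
Rename bound variables to avoid capture: y↦b, y↦t, y↦w1.
  (∀y ¬R(y)) ∨ (∀b P(b)) ∨ (∃t ¬P(t)) ∨ (∃w1 G(w1))
Pull the quantifiers to the front (each side's bound variable is not free in the other side):
  ∀y ∀b ∃t ∃w1 (¬R(y) ∨ P(b) ∨ ¬P(t) ∨ G(w1))
The prefix is ∀y ∀b ∃t ∃w1: 2 universal, 2 existential.

2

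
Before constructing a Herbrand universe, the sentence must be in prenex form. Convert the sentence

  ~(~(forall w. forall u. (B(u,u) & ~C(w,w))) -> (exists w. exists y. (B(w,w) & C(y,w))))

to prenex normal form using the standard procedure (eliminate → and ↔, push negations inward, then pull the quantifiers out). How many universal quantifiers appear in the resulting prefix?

2

Rewrite implications/biconditionals: A → B as ¬A ∨ B.
  ~(~~(forall w. forall u. (B(u,u) & ~C(w,w))) | (exists w. exists y. (B(w,w) & C(y,w))))
Drive negations inward (¬∀x A ≡ ∃x ¬A, ¬∃x A ≡ ∀x ¬A, De Morgan for ∧/∨):
  (exists w. exists u. (~B(u,u) | C(w,w))) & (forall w. forall y. (~B(w,w) | ~C(y,w)))
Standardize variables apart so no two quantifiers bind the same name: w↦w1.
  (exists w. exists u. (~B(u,u) | C(w,w))) & (forall w1. forall y. (~B(w1,w1) | ~C(y,w1)))
Finally move all quantifiers to the prefix:
  exists w. exists u. forall w1. forall y. ((~B(u,u) | C(w,w)) & (~B(w1,w1) | ~C(y,w1)))
The prefix is exists w exists u forall w1 forall y: 2 universal, 2 existential.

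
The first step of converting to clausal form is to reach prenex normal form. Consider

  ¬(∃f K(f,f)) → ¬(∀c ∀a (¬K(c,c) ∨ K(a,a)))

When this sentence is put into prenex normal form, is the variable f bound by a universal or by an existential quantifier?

existential

First replace A → B with ¬A ∨ B.
  ¬¬(∃f K(f,f)) ∨ ¬(∀c ∀a (¬K(c,c) ∨ K(a,a)))
Push ¬ through the quantifiers and connectives to reach negation normal form:
  (∃f K(f,f)) ∨ (∃c ∃a (K(c,c) ∧ ¬K(a,a)))
All bound variables are already distinct, so no renaming is needed.
Finally move all quantifiers to the prefix:
  ∃f ∃c ∃a (K(f,f) ∨ K(c,c) ∧ ¬K(a,a))
The quantifier ∃f sits under an even number of negations (counting the antecedent side of each →), so it remains existential.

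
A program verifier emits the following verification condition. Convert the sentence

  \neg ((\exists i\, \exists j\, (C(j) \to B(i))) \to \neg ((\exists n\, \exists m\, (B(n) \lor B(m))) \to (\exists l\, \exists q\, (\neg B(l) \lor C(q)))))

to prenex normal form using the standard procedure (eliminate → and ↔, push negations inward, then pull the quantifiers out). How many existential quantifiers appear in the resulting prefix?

4

Rewrite implications/biconditionals: A → B as ¬A ∨ B.
  \neg (\neg (\exists i\, \exists j\, (\neg C(j) \lor B(i))) \lor \neg (\neg (\exists n\, \exists m\, (B(n) \lor B(m))) \lor (\exists l\, \exists q\, (\neg B(l) \lor C(q)))))
Drive negations inward (¬∀x A ≡ ∃x ¬A, ¬∃x A ≡ ∀x ¬A, De Morgan for ∧/∨):
  (\exists i\, \exists j\, (\neg C(j) \lor B(i))) \land ((\forall n\, \forall m\, (\neg B(n) \land \neg B(m))) \lor (\exists l\, \exists q\, (\neg B(l) \lor C(q))))
All bound variables are already distinct, so no renaming is needed.
Extract every quantifier outward, since the variables are now distinct and don't occur free across branches:
  \exists i\, \exists j\, \forall n\, \forall m\, \exists l\, \exists q\, ((\neg C(j) \lor B(i)) \land (\neg B(n) \land \neg B(m) \lor \neg B(l) \lor C(q)))
The prefix is \exists i \exists j \forall n \forall m \exists l \exists q: 2 universal, 4 existential.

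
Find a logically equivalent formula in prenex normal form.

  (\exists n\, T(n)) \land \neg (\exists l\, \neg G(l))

\exists n\, \forall l\, (T(n) \land G(l))

Push ¬ through the quantifiers and connectives to reach negation normal form:
  (\exists n\, T(n)) \land (\forall l\, G(l))
Extract every quantifier outward, since the variables are now distinct and don't occur free across branches:
  \exists n\, \forall l\, (T(n) \land G(l))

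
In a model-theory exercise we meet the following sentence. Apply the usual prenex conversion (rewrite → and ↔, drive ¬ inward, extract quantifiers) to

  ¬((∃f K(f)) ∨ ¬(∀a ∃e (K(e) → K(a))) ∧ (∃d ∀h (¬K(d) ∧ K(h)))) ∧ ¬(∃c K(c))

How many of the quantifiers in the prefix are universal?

Eliminate → and ↔ using ¬ and ∨.
  ¬((∃f K(f)) ∨ ¬(∀a ∃e (¬K(e) ∨ K(a))) ∧ (∃d ∀h (¬K(d) ∧ K(h)))) ∧ ¬(∃c K(c))
Drive negations inward (¬∀x A ≡ ∃x ¬A, ¬∃x A ≡ ∀x ¬A, De Morgan for ∧/∨):
  (∀f ¬K(f)) ∧ ((∀a ∃e (¬K(e) ∨ K(a))) ∨ (∀d ∃h (K(d) ∨ ¬K(h)))) ∧ (∀c ¬K(c))
All bound variables are already distinct, so no renaming is needed.
Finally move all quantifiers to the prefix:
  ∀f ∀a ∃e ∀d ∃h ∀c (¬K(f) ∧ (¬K(e) ∨ K(a) ∨ K(d) ∨ ¬K(h)) ∧ ¬K(c))
The prefix is ∀f ∀a ∃e ∀d ∃h ∀c: 4 universal, 2 existential.

4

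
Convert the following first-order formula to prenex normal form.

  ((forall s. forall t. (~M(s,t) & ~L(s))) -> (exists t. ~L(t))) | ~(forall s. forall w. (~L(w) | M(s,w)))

Eliminate → and ↔ using ¬ and ∨.
  ~(forall s. forall t. (~M(s,t) & ~L(s))) | (exists t. ~L(t)) | ~(forall s. forall w. (~L(w) | M(s,w)))
Move each ¬ inward, flipping quantifiers it crosses:
  (exists s. exists t. (M(s,t) | L(s))) | (exists t. ~L(t)) | (exists s. exists w. (L(w) & ~M(s,w)))
Rename bound variables to avoid capture: t↦z1, s↦x.
  (exists s. exists t. (M(s,t) | L(s))) | (exists z1. ~L(z1)) | (exists x. exists w. (L(w) & ~M(x,w)))
Pull the quantifiers to the front (each side's bound variable is not free in the other side):
  exists s. exists t. exists z1. exists x. exists w. (M(s,t) | L(s) | ~L(z1) | L(w) & ~M(x,w))

exists s. exists t. exists z1. exists x. exists w. (M(s,t) | L(s) | ~L(z1) | L(w) & ~M(x,w))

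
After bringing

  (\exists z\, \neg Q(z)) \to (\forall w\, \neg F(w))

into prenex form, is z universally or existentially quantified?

universal

Eliminate → and ↔ using ¬ and ∨.
  \neg (\exists z\, \neg Q(z)) \lor (\forall w\, \neg F(w))
Push ¬ through the quantifiers and connectives to reach negation normal form:
  (\forall z\, Q(z)) \lor (\forall w\, \neg F(w))
All bound variables are already distinct, so no renaming is needed.
Finally move all quantifiers to the prefix:
  \forall z\, \forall w\, (Q(z) \lor \neg F(w))
The quantifier \exists z sits under an odd number of negations (counting the antecedent side of each →), so it flips to \forall z.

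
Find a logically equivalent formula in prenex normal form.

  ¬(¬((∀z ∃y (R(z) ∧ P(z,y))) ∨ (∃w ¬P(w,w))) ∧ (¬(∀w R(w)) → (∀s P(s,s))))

Rewrite implications/biconditionals: A → B as ¬A ∨ B.
  ¬(¬((∀z ∃y (R(z) ∧ P(z,y))) ∨ (∃w ¬P(w,w))) ∧ (¬¬(∀w R(w)) ∨ (∀s P(s,s))))
Move each ¬ inward, flipping quantifiers it crosses:
  (∀z ∃y (R(z) ∧ P(z,y))) ∨ (∃w ¬P(w,w)) ∨ (∃w ¬R(w)) ∧ (∃s ¬P(s,s))
Standardize variables apart so no two quantifiers bind the same name: w↦r.
  (∀z ∃y (R(z) ∧ P(z,y))) ∨ (∃w ¬P(w,w)) ∨ (∃r ¬R(r)) ∧ (∃s ¬P(s,s))
Extract every quantifier outward, since the variables are now distinct and don't occur free across branches:
  ∀z ∃y ∃w ∃r ∃s (R(z) ∧ P(z,y) ∨ ¬P(w,w) ∨ ¬R(r) ∧ ¬P(s,s))

∀z ∃y ∃w ∃r ∃s (R(z) ∧ P(z,y) ∨ ¬P(w,w) ∨ ¬R(r) ∧ ¬P(s,s))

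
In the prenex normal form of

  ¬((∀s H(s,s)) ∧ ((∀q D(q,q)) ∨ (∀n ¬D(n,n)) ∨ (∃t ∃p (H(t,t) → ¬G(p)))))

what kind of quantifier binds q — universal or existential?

existential

Eliminate → and ↔ using ¬ and ∨.
  ¬((∀s H(s,s)) ∧ ((∀q D(q,q)) ∨ (∀n ¬D(n,n)) ∨ (∃t ∃p (¬H(t,t) ∨ ¬G(p)))))
Push ¬ through the quantifiers and connectives to reach negation normal form:
  (∃s ¬H(s,s)) ∨ (∃q ¬D(q,q)) ∧ (∃n D(n,n)) ∧ (∀t ∀p (H(t,t) ∧ G(p)))
All bound variables are already distinct, so no renaming is needed.
Pull the quantifiers to the front (each side's bound variable is not free in the other side):
  ∃s ∃q ∃n ∀t ∀p (¬H(s,s) ∨ ¬D(q,q) ∧ D(n,n) ∧ H(t,t) ∧ G(p))
The quantifier ∀q sits under an odd number of negations (counting the antecedent side of each →), so it flips to ∃q.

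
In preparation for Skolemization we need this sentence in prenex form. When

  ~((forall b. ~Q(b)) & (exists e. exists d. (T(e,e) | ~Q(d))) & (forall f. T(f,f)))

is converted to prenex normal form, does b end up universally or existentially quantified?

Drive negations inward (¬∀x A ≡ ∃x ¬A, ¬∃x A ≡ ∀x ¬A, De Morgan for ∧/∨):
  (exists b. Q(b)) | (forall e. forall d. (~T(e,e) & Q(d))) | (exists f. ~T(f,f))
Finally move all quantifiers to the prefix:
  exists b. forall e. forall d. exists f. (Q(b) | ~T(e,e) & Q(d) | ~T(f,f))
The quantifier forall b sits under an odd number of negations, so it flips to exists b.

existential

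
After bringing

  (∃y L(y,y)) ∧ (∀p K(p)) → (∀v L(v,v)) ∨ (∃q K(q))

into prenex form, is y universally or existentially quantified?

Rewrite implications/biconditionals: A → B as ¬A ∨ B.
  ¬((∃y L(y,y)) ∧ (∀p K(p))) ∨ (∀v L(v,v)) ∨ (∃q K(q))
Push ¬ through the quantifiers and connectives to reach negation normal form:
  (∀y ¬L(y,y)) ∨ (∃p ¬K(p)) ∨ (∀v L(v,v)) ∨ (∃q K(q))
All bound variables are already distinct, so no renaming is needed.
Pull the quantifiers to the front (each side's bound variable is not free in the other side):
  ∀y ∃p ∀v ∃q (¬L(y,y) ∨ ¬K(p) ∨ L(v,v) ∨ K(q))
The quantifier ∃y sits under an odd number of negations (counting the antecedent side of each →), so it flips to ∀y.

universal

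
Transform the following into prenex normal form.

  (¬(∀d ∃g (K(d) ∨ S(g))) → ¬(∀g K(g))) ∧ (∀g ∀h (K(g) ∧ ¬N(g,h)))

∀d ∃g ∃x1 ∀p ∀h ((K(d) ∨ S(g) ∨ ¬K(x1)) ∧ K(p) ∧ ¬N(p,h))

Eliminate → and ↔ using ¬ and ∨.
  (¬¬(∀d ∃g (K(d) ∨ S(g))) ∨ ¬(∀g K(g))) ∧ (∀g ∀h (K(g) ∧ ¬N(g,h)))
Move each ¬ inward, flipping quantifiers it crosses:
  ((∀d ∃g (K(d) ∨ S(g))) ∨ (∃g ¬K(g))) ∧ (∀g ∀h (K(g) ∧ ¬N(g,h)))
Standardize variables apart so no two quantifiers bind the same name: g↦x1, g↦p.
  ((∀d ∃g (K(d) ∨ S(g))) ∨ (∃x1 ¬K(x1))) ∧ (∀p ∀h (K(p) ∧ ¬N(p,h)))
Pull the quantifiers to the front (each side's bound variable is not free in the other side):
  ∀d ∃g ∃x1 ∀p ∀h ((K(d) ∨ S(g) ∨ ¬K(x1)) ∧ K(p) ∧ ¬N(p,h))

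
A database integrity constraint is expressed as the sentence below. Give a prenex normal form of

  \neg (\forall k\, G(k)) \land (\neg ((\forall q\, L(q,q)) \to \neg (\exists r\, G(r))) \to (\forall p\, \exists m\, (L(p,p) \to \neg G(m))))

\exists k\, \exists q\, \forall r\, \forall p\, \exists m\, (\neg G(k) \land (\neg L(q,q) \lor \neg G(r) \lor \neg L(p,p) \lor \neg G(m)))

First replace A → B with ¬A ∨ B.
  \neg (\forall k\, G(k)) \land (\neg \neg (\neg (\forall q\, L(q,q)) \lor \neg (\exists r\, G(r))) \lor (\forall p\, \exists m\, (\neg L(p,p) \lor \neg G(m))))
Push ¬ through the quantifiers and connectives to reach negation normal form:
  (\exists k\, \neg G(k)) \land ((\exists q\, \neg L(q,q)) \lor (\forall r\, \neg G(r)) \lor (\forall p\, \exists m\, (\neg L(p,p) \lor \neg G(m))))
All bound variables are already distinct, so no renaming is needed.
Finally move all quantifiers to the prefix:
  \exists k\, \exists q\, \forall r\, \forall p\, \exists m\, (\neg G(k) \land (\neg L(q,q) \lor \neg G(r) \lor \neg L(p,p) \lor \neg G(m)))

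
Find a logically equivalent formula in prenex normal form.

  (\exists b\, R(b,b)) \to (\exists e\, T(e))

Eliminate → and ↔ using ¬ and ∨.
  \neg (\exists b\, R(b,b)) \lor (\exists e\, T(e))
Push ¬ through the quantifiers and connectives to reach negation normal form:
  (\forall b\, \neg R(b,b)) \lor (\exists e\, T(e))
All bound variables are already distinct, so no renaming is needed.
Extract every quantifier outward, since the variables are now distinct and don't occur free across branches:
  \forall b\, \exists e\, (\neg R(b,b) \lor T(e))

\forall b\, \exists e\, (\neg R(b,b) \lor T(e))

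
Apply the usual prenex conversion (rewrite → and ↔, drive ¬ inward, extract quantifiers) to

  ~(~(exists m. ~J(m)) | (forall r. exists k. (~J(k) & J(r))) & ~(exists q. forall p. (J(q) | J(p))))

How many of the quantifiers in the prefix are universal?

Drive negations inward (¬∀x A ≡ ∃x ¬A, ¬∃x A ≡ ∀x ¬A, De Morgan for ∧/∨):
  (exists m. ~J(m)) & ((exists r. forall k. (J(k) | ~J(r))) | (exists q. forall p. (J(q) | J(p))))
Finally move all quantifiers to the prefix:
  exists m. exists r. forall k. exists q. forall p. (~J(m) & (J(k) | ~J(r) | J(q) | J(p)))
The prefix is exists m exists r forall k exists q forall p: 2 universal, 3 existential.

2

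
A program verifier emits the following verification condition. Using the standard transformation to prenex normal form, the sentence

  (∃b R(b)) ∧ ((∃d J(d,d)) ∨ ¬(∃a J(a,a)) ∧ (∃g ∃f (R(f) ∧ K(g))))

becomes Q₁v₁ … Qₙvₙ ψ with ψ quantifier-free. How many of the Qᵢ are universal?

1

Push ¬ through the quantifiers and connectives to reach negation normal form:
  (∃b R(b)) ∧ ((∃d J(d,d)) ∨ (∀a ¬J(a,a)) ∧ (∃g ∃f (R(f) ∧ K(g))))
All bound variables are already distinct, so no renaming is needed.
Finally move all quantifiers to the prefix:
  ∃b ∃d ∀a ∃g ∃f (R(b) ∧ (J(d,d) ∨ ¬J(a,a) ∧ R(f) ∧ K(g)))
The prefix is ∃b ∃d ∀a ∃g ∃f: 1 universal, 4 existential.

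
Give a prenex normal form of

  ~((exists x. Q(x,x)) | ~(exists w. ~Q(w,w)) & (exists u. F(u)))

forall x. exists w. forall u. (~Q(x,x) & (~Q(w,w) | ~F(u)))

Drive negations inward (¬∀x A ≡ ∃x ¬A, ¬∃x A ≡ ∀x ¬A, De Morgan for ∧/∨):
  (forall x. ~Q(x,x)) & ((exists w. ~Q(w,w)) | (forall u. ~F(u)))
Extract every quantifier outward, since the variables are now distinct and don't occur free across branches:
  forall x. exists w. forall u. (~Q(x,x) & (~Q(w,w) | ~F(u)))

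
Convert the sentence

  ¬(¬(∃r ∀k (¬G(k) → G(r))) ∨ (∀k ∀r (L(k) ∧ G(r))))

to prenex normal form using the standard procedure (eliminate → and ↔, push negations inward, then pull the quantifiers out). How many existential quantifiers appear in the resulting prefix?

3

Eliminate → and ↔ using ¬ and ∨.
  ¬(¬(∃r ∀k (¬¬G(k) ∨ G(r))) ∨ (∀k ∀r (L(k) ∧ G(r))))
Drive negations inward (¬∀x A ≡ ∃x ¬A, ¬∃x A ≡ ∀x ¬A, De Morgan for ∧/∨):
  (∃r ∀k (G(k) ∨ G(r))) ∧ (∃k ∃r (¬L(k) ∨ ¬G(r)))
Standardize variables apart so no two quantifiers bind the same name: k↦s, r↦c.
  (∃r ∀k (G(k) ∨ G(r))) ∧ (∃s ∃c (¬L(s) ∨ ¬G(c)))
Extract every quantifier outward, since the variables are now distinct and don't occur free across branches:
  ∃r ∀k ∃s ∃c ((G(k) ∨ G(r)) ∧ (¬L(s) ∨ ¬G(c)))
The prefix is ∃r ∀k ∃s ∃c: 1 universal, 3 existential.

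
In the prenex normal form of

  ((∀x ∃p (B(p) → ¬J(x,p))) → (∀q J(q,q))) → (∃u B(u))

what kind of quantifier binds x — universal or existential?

Rewrite implications/biconditionals: A → B as ¬A ∨ B.
  ¬(¬(∀x ∃p (¬B(p) ∨ ¬J(x,p))) ∨ (∀q J(q,q))) ∨ (∃u B(u))
Move each ¬ inward, flipping quantifiers it crosses:
  (∀x ∃p (¬B(p) ∨ ¬J(x,p))) ∧ (∃q ¬J(q,q)) ∨ (∃u B(u))
All bound variables are already distinct, so no renaming is needed.
Extract every quantifier outward, since the variables are now distinct and don't occur free across branches:
  ∀x ∃p ∃q ∃u ((¬B(p) ∨ ¬J(x,p)) ∧ ¬J(q,q) ∨ B(u))
The quantifier ∀x sits under an even number of negations (counting the antecedent side of each →), so it remains universal.

universal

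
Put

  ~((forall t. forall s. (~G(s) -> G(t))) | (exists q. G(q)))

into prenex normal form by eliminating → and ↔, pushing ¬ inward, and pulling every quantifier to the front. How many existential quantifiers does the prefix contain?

Eliminate → and ↔ using ¬ and ∨.
  ~((forall t. forall s. (~~G(s) | G(t))) | (exists q. G(q)))
Push ¬ through the quantifiers and connectives to reach negation normal form:
  (exists t. exists s. (~G(s) & ~G(t))) & (forall q. ~G(q))
Pull the quantifiers to the front (each side's bound variable is not free in the other side):
  exists t. exists s. forall q. (~G(s) & ~G(t) & ~G(q))
The prefix is exists t exists s forall q: 1 universal, 2 existential.

2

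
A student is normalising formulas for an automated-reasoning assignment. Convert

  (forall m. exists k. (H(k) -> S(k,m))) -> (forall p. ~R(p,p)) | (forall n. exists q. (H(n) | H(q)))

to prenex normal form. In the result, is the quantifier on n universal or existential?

Eliminate → and ↔ using ¬ and ∨.
  ~(forall m. exists k. (~H(k) | S(k,m))) | (forall p. ~R(p,p)) | (forall n. exists q. (H(n) | H(q)))
Move each ¬ inward, flipping quantifiers it crosses:
  (exists m. forall k. (H(k) & ~S(k,m))) | (forall p. ~R(p,p)) | (forall n. exists q. (H(n) | H(q)))
All bound variables are already distinct, so no renaming is needed.
Pull the quantifiers to the front (each side's bound variable is not free in the other side):
  exists m. forall k. forall p. forall n. exists q. (H(k) & ~S(k,m) | ~R(p,p) | H(n) | H(q))
The quantifier forall n sits under an even number of negations (counting the antecedent side of each →), so it remains universal.

universal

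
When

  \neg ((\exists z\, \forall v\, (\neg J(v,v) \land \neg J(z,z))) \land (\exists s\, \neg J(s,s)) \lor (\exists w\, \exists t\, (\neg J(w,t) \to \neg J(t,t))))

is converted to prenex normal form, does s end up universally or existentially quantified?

universal

Rewrite implications/biconditionals: A → B as ¬A ∨ B.
  \neg ((\exists z\, \forall v\, (\neg J(v,v) \land \neg J(z,z))) \land (\exists s\, \neg J(s,s)) \lor (\exists w\, \exists t\, (\neg \neg J(w,t) \lor \neg J(t,t))))
Move each ¬ inward, flipping quantifiers it crosses:
  ((\forall z\, \exists v\, (J(v,v) \lor J(z,z))) \lor (\forall s\, J(s,s))) \land (\forall w\, \forall t\, (\neg J(w,t) \land J(t,t)))
All bound variables are already distinct, so no renaming is needed.
Pull the quantifiers to the front (each side's bound variable is not free in the other side):
  \forall z\, \exists v\, \forall s\, \forall w\, \forall t\, ((J(v,v) \lor J(z,z) \lor J(s,s)) \land \neg J(w,t) \land J(t,t))
The quantifier \exists s sits under an odd number of negations (counting the antecedent side of each →), so it flips to \forall s.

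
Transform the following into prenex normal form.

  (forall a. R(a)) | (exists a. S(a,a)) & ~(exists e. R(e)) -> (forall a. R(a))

First replace A → B with ¬A ∨ B.
  ~((forall a. R(a)) | (exists a. S(a,a)) & ~(exists e. R(e))) | (forall a. R(a))
Drive negations inward (¬∀x A ≡ ∃x ¬A, ¬∃x A ≡ ∀x ¬A, De Morgan for ∧/∨):
  (exists a. ~R(a)) & ((forall a. ~S(a,a)) | (exists e. R(e))) | (forall a. R(a))
Give each quantifier a distinct variable: a↦v, a↦b.
  (exists a. ~R(a)) & ((forall v. ~S(v,v)) | (exists e. R(e))) | (forall b. R(b))
Pull the quantifiers to the front (each side's bound variable is not free in the other side):
  exists a. forall v. exists e. forall b. (~R(a) & (~S(v,v) | R(e)) | R(b))

exists a. forall v. exists e. forall b. (~R(a) & (~S(v,v) | R(e)) | R(b))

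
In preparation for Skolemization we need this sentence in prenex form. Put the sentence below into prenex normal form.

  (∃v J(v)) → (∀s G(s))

Rewrite implications/biconditionals: A → B as ¬A ∨ B.
  ¬(∃v J(v)) ∨ (∀s G(s))
Move each ¬ inward, flipping quantifiers it crosses:
  (∀v ¬J(v)) ∨ (∀s G(s))
Pull the quantifiers to the front (each side's bound variable is not free in the other side):
  ∀v ∀s (¬J(v) ∨ G(s))

∀v ∀s (¬J(v) ∨ G(s))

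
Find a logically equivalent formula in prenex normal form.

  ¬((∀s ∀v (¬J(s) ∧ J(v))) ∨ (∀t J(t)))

Move each ¬ inward, flipping quantifiers it crosses:
  (∃s ∃v (J(s) ∨ ¬J(v))) ∧ (∃t ¬J(t))
All bound variables are already distinct, so no renaming is needed.
Extract every quantifier outward, since the variables are now distinct and don't occur free across branches:
  ∃s ∃v ∃t ((J(s) ∨ ¬J(v)) ∧ ¬J(t))

∃s ∃v ∃t ((J(s) ∨ ¬J(v)) ∧ ¬J(t))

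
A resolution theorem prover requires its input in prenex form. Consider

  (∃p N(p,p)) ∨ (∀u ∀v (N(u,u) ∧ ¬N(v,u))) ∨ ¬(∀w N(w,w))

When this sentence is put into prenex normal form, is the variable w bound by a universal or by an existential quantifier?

Drive negations inward (¬∀x A ≡ ∃x ¬A, ¬∃x A ≡ ∀x ¬A, De Morgan for ∧/∨):
  (∃p N(p,p)) ∨ (∀u ∀v (N(u,u) ∧ ¬N(v,u))) ∨ (∃w ¬N(w,w))
All bound variables are already distinct, so no renaming is needed.
Finally move all quantifiers to the prefix:
  ∃p ∀u ∀v ∃w (N(p,p) ∨ N(u,u) ∧ ¬N(v,u) ∨ ¬N(w,w))
The quantifier ∀w sits under an odd number of negations, so it flips to ∃w.

existential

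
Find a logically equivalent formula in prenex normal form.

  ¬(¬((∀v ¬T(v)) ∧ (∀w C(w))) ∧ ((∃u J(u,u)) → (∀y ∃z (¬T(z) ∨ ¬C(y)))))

First replace A → B with ¬A ∨ B.
  ¬(¬((∀v ¬T(v)) ∧ (∀w C(w))) ∧ (¬(∃u J(u,u)) ∨ (∀y ∃z (¬T(z) ∨ ¬C(y)))))
Push ¬ through the quantifiers and connectives to reach negation normal form:
  (∀v ¬T(v)) ∧ (∀w C(w)) ∨ (∃u J(u,u)) ∧ (∃y ∀z (T(z) ∧ C(y)))
Finally move all quantifiers to the prefix:
  ∀v ∀w ∃u ∃y ∀z (¬T(v) ∧ C(w) ∨ J(u,u) ∧ T(z) ∧ C(y))

∀v ∀w ∃u ∃y ∀z (¬T(v) ∧ C(w) ∨ J(u,u) ∧ T(z) ∧ C(y))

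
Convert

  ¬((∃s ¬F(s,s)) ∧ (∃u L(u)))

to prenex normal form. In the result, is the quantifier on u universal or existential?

universal

Drive negations inward (¬∀x A ≡ ∃x ¬A, ¬∃x A ≡ ∀x ¬A, De Morgan for ∧/∨):
  (∀s F(s,s)) ∨ (∀u ¬L(u))
All bound variables are already distinct, so no renaming is needed.
Finally move all quantifiers to the prefix:
  ∀s ∀u (F(s,s) ∨ ¬L(u))
The quantifier ∃u sits under an odd number of negations, so it flips to ∀u.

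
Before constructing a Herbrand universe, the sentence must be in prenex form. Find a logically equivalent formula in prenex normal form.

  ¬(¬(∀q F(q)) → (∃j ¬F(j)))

Rewrite implications/biconditionals: A → B as ¬A ∨ B.
  ¬(¬¬(∀q F(q)) ∨ (∃j ¬F(j)))
Push ¬ through the quantifiers and connectives to reach negation normal form:
  (∃q ¬F(q)) ∧ (∀j F(j))
Finally move all quantifiers to the prefix:
  ∃q ∀j (¬F(q) ∧ F(j))

∃q ∀j (¬F(q) ∧ F(j))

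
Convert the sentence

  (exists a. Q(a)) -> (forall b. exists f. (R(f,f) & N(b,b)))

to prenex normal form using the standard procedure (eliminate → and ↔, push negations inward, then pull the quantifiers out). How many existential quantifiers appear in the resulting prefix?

1

Eliminate → and ↔ using ¬ and ∨.
  ~(exists a. Q(a)) | (forall b. exists f. (R(f,f) & N(b,b)))
Drive negations inward (¬∀x A ≡ ∃x ¬A, ¬∃x A ≡ ∀x ¬A, De Morgan for ∧/∨):
  (forall a. ~Q(a)) | (forall b. exists f. (R(f,f) & N(b,b)))
Extract every quantifier outward, since the variables are now distinct and don't occur free across branches:
  forall a. forall b. exists f. (~Q(a) | R(f,f) & N(b,b))
The prefix is forall a forall b exists f: 2 universal, 1 existential.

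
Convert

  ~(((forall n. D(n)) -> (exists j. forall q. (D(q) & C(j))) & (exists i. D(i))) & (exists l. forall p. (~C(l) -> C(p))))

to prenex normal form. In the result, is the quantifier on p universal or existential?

existential

First replace A → B with ¬A ∨ B.
  ~((~(forall n. D(n)) | (exists j. forall q. (D(q) & C(j))) & (exists i. D(i))) & (exists l. forall p. (~~C(l) | C(p))))
Drive negations inward (¬∀x A ≡ ∃x ¬A, ¬∃x A ≡ ∀x ¬A, De Morgan for ∧/∨):
  (forall n. D(n)) & ((forall j. exists q. (~D(q) | ~C(j))) | (forall i. ~D(i))) | (forall l. exists p. (~C(l) & ~C(p)))
All bound variables are already distinct, so no renaming is needed.
Finally move all quantifiers to the prefix:
  forall n. forall j. exists q. forall i. forall l. exists p. (D(n) & (~D(q) | ~C(j) | ~D(i)) | ~C(l) & ~C(p))
The quantifier forall p sits under an odd number of negations (counting the antecedent side of each →), so it flips to exists p.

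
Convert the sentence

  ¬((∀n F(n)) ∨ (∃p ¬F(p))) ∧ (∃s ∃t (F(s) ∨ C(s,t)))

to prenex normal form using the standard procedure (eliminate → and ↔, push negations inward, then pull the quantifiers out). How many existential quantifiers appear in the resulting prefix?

3

Push ¬ through the quantifiers and connectives to reach negation normal form:
  (∃n ¬F(n)) ∧ (∀p F(p)) ∧ (∃s ∃t (F(s) ∨ C(s,t)))
Finally move all quantifiers to the prefix:
  ∃n ∀p ∃s ∃t (¬F(n) ∧ F(p) ∧ (F(s) ∨ C(s,t)))
The prefix is ∃n ∀p ∃s ∃t: 1 universal, 3 existential.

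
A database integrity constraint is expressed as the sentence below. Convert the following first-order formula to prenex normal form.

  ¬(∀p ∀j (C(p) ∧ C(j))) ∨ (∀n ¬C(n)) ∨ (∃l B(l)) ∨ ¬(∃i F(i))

Push ¬ through the quantifiers and connectives to reach negation normal form:
  (∃p ∃j (¬C(p) ∨ ¬C(j))) ∨ (∀n ¬C(n)) ∨ (∃l B(l)) ∨ (∀i ¬F(i))
All bound variables are already distinct, so no renaming is needed.
Finally move all quantifiers to the prefix:
  ∃p ∃j ∀n ∃l ∀i (¬C(p) ∨ ¬C(j) ∨ ¬C(n) ∨ B(l) ∨ ¬F(i))

∃p ∃j ∀n ∃l ∀i (¬C(p) ∨ ¬C(j) ∨ ¬C(n) ∨ B(l) ∨ ¬F(i))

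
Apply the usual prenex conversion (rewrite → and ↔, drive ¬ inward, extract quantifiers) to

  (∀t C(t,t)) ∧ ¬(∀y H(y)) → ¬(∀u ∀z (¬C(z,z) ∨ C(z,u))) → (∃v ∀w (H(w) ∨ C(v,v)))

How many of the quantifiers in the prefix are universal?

4

Eliminate → and ↔ using ¬ and ∨.
  ¬((∀t C(t,t)) ∧ ¬(∀y H(y))) ∨ ¬¬(∀u ∀z (¬C(z,z) ∨ C(z,u))) ∨ (∃v ∀w (H(w) ∨ C(v,v)))
Move each ¬ inward, flipping quantifiers it crosses:
  (∃t ¬C(t,t)) ∨ (∀y H(y)) ∨ (∀u ∀z (¬C(z,z) ∨ C(z,u))) ∨ (∃v ∀w (H(w) ∨ C(v,v)))
Extract every quantifier outward, since the variables are now distinct and don't occur free across branches:
  ∃t ∀y ∀u ∀z ∃v ∀w (¬C(t,t) ∨ H(y) ∨ ¬C(z,z) ∨ C(z,u) ∨ H(w) ∨ C(v,v))
The prefix is ∃t ∀y ∀u ∀z ∃v ∀w: 4 universal, 2 existential.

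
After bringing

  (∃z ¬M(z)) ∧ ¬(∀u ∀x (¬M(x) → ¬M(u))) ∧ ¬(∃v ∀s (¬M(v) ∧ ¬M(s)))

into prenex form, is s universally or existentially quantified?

Eliminate → and ↔ using ¬ and ∨.
  (∃z ¬M(z)) ∧ ¬(∀u ∀x (¬¬M(x) ∨ ¬M(u))) ∧ ¬(∃v ∀s (¬M(v) ∧ ¬M(s)))
Move each ¬ inward, flipping quantifiers it crosses:
  (∃z ¬M(z)) ∧ (∃u ∃x (¬M(x) ∧ M(u))) ∧ (∀v ∃s (M(v) ∨ M(s)))
Extract every quantifier outward, since the variables are now distinct and don't occur free across branches:
  ∃z ∃u ∃x ∀v ∃s (¬M(z) ∧ ¬M(x) ∧ M(u) ∧ (M(v) ∨ M(s)))
The quantifier ∀s sits under an odd number of negations (counting the antecedent side of each →), so it flips to ∃s.

existential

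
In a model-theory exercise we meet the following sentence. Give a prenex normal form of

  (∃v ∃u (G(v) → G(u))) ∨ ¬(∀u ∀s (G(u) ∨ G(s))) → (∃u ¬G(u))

∀v ∀u ∀b ∀s ∃r (G(v) ∧ ¬G(u) ∧ (G(b) ∨ G(s)) ∨ ¬G(r))

Eliminate → and ↔ using ¬ and ∨.
  ¬((∃v ∃u (¬G(v) ∨ G(u))) ∨ ¬(∀u ∀s (G(u) ∨ G(s)))) ∨ (∃u ¬G(u))
Push ¬ through the quantifiers and connectives to reach negation normal form:
  (∀v ∀u (G(v) ∧ ¬G(u))) ∧ (∀u ∀s (G(u) ∨ G(s))) ∨ (∃u ¬G(u))
Rename bound variables to avoid capture: u↦b, u↦r.
  (∀v ∀u (G(v) ∧ ¬G(u))) ∧ (∀b ∀s (G(b) ∨ G(s))) ∨ (∃r ¬G(r))
Finally move all quantifiers to the prefix:
  ∀v ∀u ∀b ∀s ∃r (G(v) ∧ ¬G(u) ∧ (G(b) ∨ G(s)) ∨ ¬G(r))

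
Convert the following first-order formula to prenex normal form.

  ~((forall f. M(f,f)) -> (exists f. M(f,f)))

First replace A → B with ¬A ∨ B.
  ~(~(forall f. M(f,f)) | (exists f. M(f,f)))
Drive negations inward (¬∀x A ≡ ∃x ¬A, ¬∃x A ≡ ∀x ¬A, De Morgan for ∧/∨):
  (forall f. M(f,f)) & (forall f. ~M(f,f))
Standardize variables apart so no two quantifiers bind the same name: f↦x.
  (forall f. M(f,f)) & (forall x. ~M(x,x))
Finally move all quantifiers to the prefix:
  forall f. forall x. (M(f,f) & ~M(x,x))

forall f. forall x. (M(f,f) & ~M(x,x))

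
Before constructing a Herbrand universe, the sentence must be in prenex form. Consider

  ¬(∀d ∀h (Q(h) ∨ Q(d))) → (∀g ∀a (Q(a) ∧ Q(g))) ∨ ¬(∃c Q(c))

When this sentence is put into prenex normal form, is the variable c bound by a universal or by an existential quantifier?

universal

First replace A → B with ¬A ∨ B.
  ¬¬(∀d ∀h (Q(h) ∨ Q(d))) ∨ (∀g ∀a (Q(a) ∧ Q(g))) ∨ ¬(∃c Q(c))
Drive negations inward (¬∀x A ≡ ∃x ¬A, ¬∃x A ≡ ∀x ¬A, De Morgan for ∧/∨):
  (∀d ∀h (Q(h) ∨ Q(d))) ∨ (∀g ∀a (Q(a) ∧ Q(g))) ∨ (∀c ¬Q(c))
All bound variables are already distinct, so no renaming is needed.
Pull the quantifiers to the front (each side's bound variable is not free in the other side):
  ∀d ∀h ∀g ∀a ∀c (Q(h) ∨ Q(d) ∨ Q(a) ∧ Q(g) ∨ ¬Q(c))
The quantifier ∃c sits under an odd number of negations (counting the antecedent side of each →), so it flips to ∀c.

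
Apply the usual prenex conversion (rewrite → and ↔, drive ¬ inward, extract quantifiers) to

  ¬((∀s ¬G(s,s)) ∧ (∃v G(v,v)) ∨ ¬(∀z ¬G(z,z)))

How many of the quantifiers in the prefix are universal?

Move each ¬ inward, flipping quantifiers it crosses:
  ((∃s G(s,s)) ∨ (∀v ¬G(v,v))) ∧ (∀z ¬G(z,z))
All bound variables are already distinct, so no renaming is needed.
Pull the quantifiers to the front (each side's bound variable is not free in the other side):
  ∃s ∀v ∀z ((G(s,s) ∨ ¬G(v,v)) ∧ ¬G(z,z))
The prefix is ∃s ∀v ∀z: 2 universal, 1 existential.

2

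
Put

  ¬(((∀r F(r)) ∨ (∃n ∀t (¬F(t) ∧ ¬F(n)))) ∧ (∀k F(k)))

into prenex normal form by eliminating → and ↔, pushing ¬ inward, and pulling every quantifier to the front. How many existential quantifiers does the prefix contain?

Move each ¬ inward, flipping quantifiers it crosses:
  (∃r ¬F(r)) ∧ (∀n ∃t (F(t) ∨ F(n))) ∨ (∃k ¬F(k))
All bound variables are already distinct, so no renaming is needed.
Extract every quantifier outward, since the variables are now distinct and don't occur free across branches:
  ∃r ∀n ∃t ∃k (¬F(r) ∧ (F(t) ∨ F(n)) ∨ ¬F(k))
The prefix is ∃r ∀n ∃t ∃k: 1 universal, 3 existential.

3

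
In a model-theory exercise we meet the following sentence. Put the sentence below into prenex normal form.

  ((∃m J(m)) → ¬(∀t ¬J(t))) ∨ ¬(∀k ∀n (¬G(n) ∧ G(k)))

∀m ∃t ∃k ∃n (¬J(m) ∨ J(t) ∨ G(n) ∨ ¬G(k))

Rewrite implications/biconditionals: A → B as ¬A ∨ B.
  ¬(∃m J(m)) ∨ ¬(∀t ¬J(t)) ∨ ¬(∀k ∀n (¬G(n) ∧ G(k)))
Move each ¬ inward, flipping quantifiers it crosses:
  (∀m ¬J(m)) ∨ (∃t J(t)) ∨ (∃k ∃n (G(n) ∨ ¬G(k)))
All bound variables are already distinct, so no renaming is needed.
Pull the quantifiers to the front (each side's bound variable is not free in the other side):
  ∀m ∃t ∃k ∃n (¬J(m) ∨ J(t) ∨ G(n) ∨ ¬G(k))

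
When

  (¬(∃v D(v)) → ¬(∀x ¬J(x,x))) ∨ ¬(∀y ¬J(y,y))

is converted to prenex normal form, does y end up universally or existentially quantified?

existential

Rewrite implications/biconditionals: A → B as ¬A ∨ B.
  ¬¬(∃v D(v)) ∨ ¬(∀x ¬J(x,x)) ∨ ¬(∀y ¬J(y,y))
Move each ¬ inward, flipping quantifiers it crosses:
  (∃v D(v)) ∨ (∃x J(x,x)) ∨ (∃y J(y,y))
Finally move all quantifiers to the prefix:
  ∃v ∃x ∃y (D(v) ∨ J(x,x) ∨ J(y,y))
The quantifier ∀y sits under an odd number of negations (counting the antecedent side of each →), so it flips to ∃y.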